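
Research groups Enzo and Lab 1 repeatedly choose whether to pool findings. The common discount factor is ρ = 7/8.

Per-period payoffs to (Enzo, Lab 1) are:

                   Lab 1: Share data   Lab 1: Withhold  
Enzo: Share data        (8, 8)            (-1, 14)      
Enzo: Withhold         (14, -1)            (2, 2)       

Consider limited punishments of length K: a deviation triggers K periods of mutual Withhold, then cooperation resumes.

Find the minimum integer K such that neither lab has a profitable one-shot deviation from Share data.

2

Need Σ_{k=1}^{K} ρ^k ≥ (14−8)/(8−2) = 1.0000 at ρ = 7/8.
At K = 1 the sum is 0.8750 < 1.0000; at K = 2 it is 1.6406 ≥ 1.0000.
So the minimum punishment length is K = 2.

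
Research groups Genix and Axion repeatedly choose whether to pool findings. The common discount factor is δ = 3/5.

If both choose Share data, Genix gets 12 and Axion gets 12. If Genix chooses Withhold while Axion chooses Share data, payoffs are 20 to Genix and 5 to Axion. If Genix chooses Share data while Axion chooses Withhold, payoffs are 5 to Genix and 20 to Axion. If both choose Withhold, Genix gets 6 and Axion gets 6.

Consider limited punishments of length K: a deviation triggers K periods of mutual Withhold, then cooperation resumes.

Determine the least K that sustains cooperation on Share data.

IC: δ(1−δ^K)/(1−δ) ≥ (20−12)/(12−6) = 4/3.
With δ = 3/5: need 1 − δ^K ≥ 4/3·(1−3/5)/(3/5), i.e. δ^K ≤ 0.1111.
Since (3/5)^4 = 0.1296 and (3/5)^5 = 0.0778, the smallest such K is 5.

5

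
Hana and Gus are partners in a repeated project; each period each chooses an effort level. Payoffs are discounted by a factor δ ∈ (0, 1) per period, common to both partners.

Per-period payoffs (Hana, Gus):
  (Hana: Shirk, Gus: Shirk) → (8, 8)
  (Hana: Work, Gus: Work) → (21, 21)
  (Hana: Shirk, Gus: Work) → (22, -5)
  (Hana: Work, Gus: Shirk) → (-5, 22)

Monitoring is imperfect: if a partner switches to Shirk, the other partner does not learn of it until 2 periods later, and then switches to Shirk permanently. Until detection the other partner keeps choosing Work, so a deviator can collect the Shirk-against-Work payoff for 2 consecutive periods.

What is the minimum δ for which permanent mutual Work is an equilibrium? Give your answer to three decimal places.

Deviating for the 2 undetected periods gains 22−21 = 1 per period over cooperation, then loses 21−8 = 13 per period forever once punishment starts.
Gain: 1(1 + δ + … + δ^1); loss: 13·δ^2/(1−δ).
No profitable deviation ⇔ 1(1−δ^2) ≤ 13·δ^2, i.e. δ^2 ≥ 1/(1+13) = 1/14.
Hence δ ≥ (1/14)^(1/2) ≈ 0.267.

0.267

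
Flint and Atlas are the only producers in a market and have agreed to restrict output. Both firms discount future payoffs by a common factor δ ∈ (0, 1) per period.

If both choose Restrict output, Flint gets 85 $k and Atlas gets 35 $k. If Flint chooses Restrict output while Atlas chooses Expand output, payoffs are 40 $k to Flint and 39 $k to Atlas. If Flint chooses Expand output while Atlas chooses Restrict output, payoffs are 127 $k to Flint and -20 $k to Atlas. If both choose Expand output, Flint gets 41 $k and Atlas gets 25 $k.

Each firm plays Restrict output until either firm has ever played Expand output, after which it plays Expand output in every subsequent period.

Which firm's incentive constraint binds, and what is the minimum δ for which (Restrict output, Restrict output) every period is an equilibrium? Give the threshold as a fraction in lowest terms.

Flint: cooperation gives 85 each period; deviation gives 127 once then 41 forever.
  85/(1−δ) ≥ 127 + 41δ/(1−δ) ⇒ δ ≥ 42/86 = 21/43.
Atlas: cooperation gives 35 each period; deviation gives 39 once then 25 forever.
  δ ≥ 4/14 = 2/7.
Both must hold, so the binding constraint is Flint's: δ ≥ 21/43.

Flint; δ ≥ 21/43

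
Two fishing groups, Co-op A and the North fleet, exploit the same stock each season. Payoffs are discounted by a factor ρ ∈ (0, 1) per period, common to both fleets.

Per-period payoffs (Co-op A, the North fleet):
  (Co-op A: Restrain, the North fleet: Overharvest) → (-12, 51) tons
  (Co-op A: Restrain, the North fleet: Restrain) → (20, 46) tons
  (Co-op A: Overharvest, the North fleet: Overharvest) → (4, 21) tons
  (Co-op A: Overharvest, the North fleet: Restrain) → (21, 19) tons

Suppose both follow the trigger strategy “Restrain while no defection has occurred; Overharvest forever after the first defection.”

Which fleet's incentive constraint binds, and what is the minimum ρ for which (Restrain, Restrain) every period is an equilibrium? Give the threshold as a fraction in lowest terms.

the North fleet; ρ ≥ 1/6

For Co-op A: deviation gain 21−20 = 1, per-period punishment loss 20−4 = 16. IC gives ρ ≥ 1/17.
For the North fleet: gain 5, loss 25 per period, so ρ ≥ 5/30 = 1/6.
The tighter constraint is the North fleet's, so cooperation needs ρ ≥ 1/6.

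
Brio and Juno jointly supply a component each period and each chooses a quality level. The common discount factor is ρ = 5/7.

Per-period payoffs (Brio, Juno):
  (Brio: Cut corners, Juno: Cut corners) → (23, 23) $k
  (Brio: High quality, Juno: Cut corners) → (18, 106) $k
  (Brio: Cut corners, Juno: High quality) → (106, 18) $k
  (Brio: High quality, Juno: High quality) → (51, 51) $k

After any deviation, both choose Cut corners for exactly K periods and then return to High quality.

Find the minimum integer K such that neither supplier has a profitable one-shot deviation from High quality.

Need Σ_{k=1}^{K} ρ^k ≥ (106−51)/(51−23) = 1.9643 at ρ = 5/7.
At K = 4 the sum is 1.8492 < 1.9643; at K = 5 it is 2.0352 ≥ 1.9643.
So the minimum punishment length is K = 5.

5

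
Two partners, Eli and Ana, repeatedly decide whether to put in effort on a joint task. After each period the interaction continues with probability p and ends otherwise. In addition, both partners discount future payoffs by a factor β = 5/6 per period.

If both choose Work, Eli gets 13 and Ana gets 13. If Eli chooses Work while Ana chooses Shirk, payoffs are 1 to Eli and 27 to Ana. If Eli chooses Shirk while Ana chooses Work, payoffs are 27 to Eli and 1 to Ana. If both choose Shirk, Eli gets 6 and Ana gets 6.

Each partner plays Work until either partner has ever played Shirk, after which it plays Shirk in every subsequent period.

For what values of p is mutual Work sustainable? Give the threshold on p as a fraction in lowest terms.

4/5

Expected continuation weight on next period's payoff is β·p = 5/6·p, which plays the role of the discount factor.
Cooperation requires 5/6·p ≥ (27−13)/(27−6) = 2/3, hence p ≥ 4/5.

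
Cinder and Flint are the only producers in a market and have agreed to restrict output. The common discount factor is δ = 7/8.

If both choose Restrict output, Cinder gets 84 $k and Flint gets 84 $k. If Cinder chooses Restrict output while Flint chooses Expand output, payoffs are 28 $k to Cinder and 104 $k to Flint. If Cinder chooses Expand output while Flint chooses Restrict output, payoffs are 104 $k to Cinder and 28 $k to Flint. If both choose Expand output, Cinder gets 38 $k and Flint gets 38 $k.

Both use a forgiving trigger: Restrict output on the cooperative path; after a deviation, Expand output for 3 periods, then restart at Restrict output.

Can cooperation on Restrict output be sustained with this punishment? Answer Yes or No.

A one-shot deviation gives 104 now, then 38 for 3 periods, then back to 84.
Gain from deviating: (104−84) today; loss: (84−38) in each of the next 3 periods.
No-deviation condition: (84−38)(δ+…+δ^3) ≥ 104−84, i.e. δ+…+δ^3 ≥ 10/23.
At δ = 7/8: δ+…+δ^3 = 2.3105 ≥ 0.4348.
So cooperation is sustainable.

Yes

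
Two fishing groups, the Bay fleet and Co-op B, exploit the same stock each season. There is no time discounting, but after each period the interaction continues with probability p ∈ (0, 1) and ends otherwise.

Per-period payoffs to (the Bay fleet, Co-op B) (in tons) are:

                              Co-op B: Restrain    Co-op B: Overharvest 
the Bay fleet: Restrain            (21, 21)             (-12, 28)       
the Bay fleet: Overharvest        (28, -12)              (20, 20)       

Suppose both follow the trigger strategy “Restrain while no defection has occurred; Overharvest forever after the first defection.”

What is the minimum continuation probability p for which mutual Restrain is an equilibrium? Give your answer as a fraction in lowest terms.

With no time discounting, the continuation probability p plays the role of the discount factor.
Grim-trigger IC: 21/(1−p) ≥ 28 + 20p/(1−p) ⇒ p ≥ (28−21)/(28−20) = 7/8.

7/8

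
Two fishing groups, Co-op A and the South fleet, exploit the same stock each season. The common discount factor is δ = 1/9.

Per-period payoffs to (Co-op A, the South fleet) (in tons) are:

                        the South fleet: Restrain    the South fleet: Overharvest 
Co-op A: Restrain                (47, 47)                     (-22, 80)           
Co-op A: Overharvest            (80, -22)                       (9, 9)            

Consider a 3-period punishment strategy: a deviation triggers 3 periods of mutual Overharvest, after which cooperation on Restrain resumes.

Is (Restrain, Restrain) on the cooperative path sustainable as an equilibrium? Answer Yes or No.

Comparing payoff streams over the 4 periods until play realigns: cooperate → 47(1+δ+…+δ^3); deviate → 80 + 9(δ+…+δ^3).
Cooperation is sustained iff (47−9)(δ+…+δ^3) ≥ 80−47.
δ+…+δ^3 = 1/9·(1−(1/9)^3)/(1−1/9) = 0.1248, and (80−47)/(47−9) = 0.8684.
0.1248 < 0.8684, so cooperation is not sustainable.

No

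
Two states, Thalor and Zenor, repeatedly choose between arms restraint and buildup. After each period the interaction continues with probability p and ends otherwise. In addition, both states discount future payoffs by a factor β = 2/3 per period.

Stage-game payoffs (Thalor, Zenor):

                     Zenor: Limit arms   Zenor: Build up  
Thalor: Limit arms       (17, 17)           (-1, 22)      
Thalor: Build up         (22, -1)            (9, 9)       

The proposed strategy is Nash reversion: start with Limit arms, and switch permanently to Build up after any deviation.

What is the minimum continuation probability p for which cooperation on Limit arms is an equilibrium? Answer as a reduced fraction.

With continuation probability p and discount β, the effective per-period discount factor is βp.
Grim-trigger IC: βp ≥ (22−17)/(22−9) = 5/13.
So p ≥ (5/13)/(2/3) = 15/26.

15/26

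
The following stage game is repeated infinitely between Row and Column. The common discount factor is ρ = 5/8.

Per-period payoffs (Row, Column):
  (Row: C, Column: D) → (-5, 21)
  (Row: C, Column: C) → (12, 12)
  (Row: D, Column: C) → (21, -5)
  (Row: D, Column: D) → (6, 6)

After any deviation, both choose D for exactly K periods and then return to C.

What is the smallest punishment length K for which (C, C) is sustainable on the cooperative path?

No profitable deviation requires (12−6)(ρ+…+ρ^K) ≥ 21−12, i.e. ρ+…+ρ^K ≥ 3/2 ≈ 1.5000.
With ρ = 5/8, the partial sums are K=1: 0.6250, K=2: 1.0156, K=3: 1.2598, K=4: 1.4124, K=5: 1.5077.
K = 5 is the first length at which the sum reaches 1.5000.

5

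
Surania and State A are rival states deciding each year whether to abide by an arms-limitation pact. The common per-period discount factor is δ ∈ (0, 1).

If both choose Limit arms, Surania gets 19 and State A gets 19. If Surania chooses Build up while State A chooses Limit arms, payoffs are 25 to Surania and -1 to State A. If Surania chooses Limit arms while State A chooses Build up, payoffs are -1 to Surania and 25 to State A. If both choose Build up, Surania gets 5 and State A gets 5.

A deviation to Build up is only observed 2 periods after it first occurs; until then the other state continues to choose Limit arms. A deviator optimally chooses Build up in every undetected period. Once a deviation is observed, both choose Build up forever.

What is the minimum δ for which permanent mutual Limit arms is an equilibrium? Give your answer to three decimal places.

0.548

Deviating for the 2 undetected periods gains 25−19 = 6 per period over cooperation, then loses 19−5 = 14 per period forever once punishment starts.
Gain: 6(1 + δ + … + δ^1); loss: 14·δ^2/(1−δ).
No profitable deviation ⇔ 6(1−δ^2) ≤ 14·δ^2, i.e. δ^2 ≥ 6/(6+14) = 3/10.
Hence δ ≥ (3/10)^(1/2) ≈ 0.548.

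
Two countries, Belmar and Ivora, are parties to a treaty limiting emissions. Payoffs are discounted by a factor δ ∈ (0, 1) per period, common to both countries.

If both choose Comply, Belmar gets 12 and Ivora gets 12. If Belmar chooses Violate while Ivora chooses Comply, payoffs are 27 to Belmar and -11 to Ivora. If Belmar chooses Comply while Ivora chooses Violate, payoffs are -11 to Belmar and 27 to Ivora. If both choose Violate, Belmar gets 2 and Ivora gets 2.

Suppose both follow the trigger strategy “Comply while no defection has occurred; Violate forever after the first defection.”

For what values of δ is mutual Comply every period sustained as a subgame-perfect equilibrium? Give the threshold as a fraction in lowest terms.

Cooperation forever yields 12 each period: 12/(1−δ).
Deviating yields 27 once, then 2 forever: 27 + 2δ/(1−δ).
No profitable deviation requires 12/(1−δ) ≥ 27 + 2δ/(1−δ).
Multiplying by (1−δ): 12 ≥ 27(1−δ) + 2δ = 27 − 25δ.
So 25δ ≥ 15, i.e. δ ≥ 15/25 = 3/5.

3/5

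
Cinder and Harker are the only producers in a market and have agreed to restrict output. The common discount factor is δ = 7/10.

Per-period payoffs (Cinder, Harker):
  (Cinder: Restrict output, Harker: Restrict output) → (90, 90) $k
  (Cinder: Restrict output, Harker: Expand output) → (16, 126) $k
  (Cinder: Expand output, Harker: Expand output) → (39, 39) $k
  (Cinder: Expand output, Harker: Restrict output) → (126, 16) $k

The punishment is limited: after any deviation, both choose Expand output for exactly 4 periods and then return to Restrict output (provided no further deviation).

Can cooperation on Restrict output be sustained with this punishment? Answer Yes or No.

IC: δ+…+δ^4 ≥ (126−90)/(90−39) = 12/17.
At δ = 7/10: partial sum = 1.7731 ≥ 0.7059. Cooperation sustainable.

Yes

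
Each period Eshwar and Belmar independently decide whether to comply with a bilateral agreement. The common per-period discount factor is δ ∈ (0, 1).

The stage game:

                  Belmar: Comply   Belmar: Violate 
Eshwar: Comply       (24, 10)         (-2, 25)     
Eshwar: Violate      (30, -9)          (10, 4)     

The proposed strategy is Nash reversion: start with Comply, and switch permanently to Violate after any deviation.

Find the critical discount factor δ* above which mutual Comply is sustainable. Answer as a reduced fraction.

5/7

Eshwar's threshold: (30−24)/(30−10) = 3/10.
Belmar's threshold: (25−10)/(25−4) = 5/7.
3/10 < 5/7, so Belmar binds and δ* = 5/7.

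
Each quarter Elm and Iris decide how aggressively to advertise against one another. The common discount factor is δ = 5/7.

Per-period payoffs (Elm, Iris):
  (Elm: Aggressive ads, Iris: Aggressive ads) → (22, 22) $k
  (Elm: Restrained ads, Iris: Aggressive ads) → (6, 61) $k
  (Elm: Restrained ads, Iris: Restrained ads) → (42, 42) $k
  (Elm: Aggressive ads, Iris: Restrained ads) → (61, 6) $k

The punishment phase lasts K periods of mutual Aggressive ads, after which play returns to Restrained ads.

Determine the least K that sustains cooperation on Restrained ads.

No profitable deviation requires (42−22)(δ+…+δ^K) ≥ 61−42, i.e. δ+…+δ^K ≥ 19/20 ≈ 0.9500.
With δ = 5/7, the partial sums are K=1: 0.7143, K=2: 1.2245.
K = 2 is the first length at which the sum reaches 0.9500.

2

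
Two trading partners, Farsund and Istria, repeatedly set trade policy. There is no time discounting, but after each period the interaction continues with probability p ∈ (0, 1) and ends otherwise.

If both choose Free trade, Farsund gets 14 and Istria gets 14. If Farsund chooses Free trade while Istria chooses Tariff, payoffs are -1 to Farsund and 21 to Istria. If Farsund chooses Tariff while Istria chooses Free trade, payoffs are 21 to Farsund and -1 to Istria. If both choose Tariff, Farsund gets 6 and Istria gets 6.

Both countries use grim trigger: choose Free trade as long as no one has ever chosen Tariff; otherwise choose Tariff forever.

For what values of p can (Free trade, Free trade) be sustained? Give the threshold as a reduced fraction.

7/15

With no time discounting, the continuation probability p plays the role of the discount factor.
Grim-trigger IC: 14/(1−p) ≥ 21 + 6p/(1−p) ⇒ p ≥ (21−14)/(21−6) = 7/15.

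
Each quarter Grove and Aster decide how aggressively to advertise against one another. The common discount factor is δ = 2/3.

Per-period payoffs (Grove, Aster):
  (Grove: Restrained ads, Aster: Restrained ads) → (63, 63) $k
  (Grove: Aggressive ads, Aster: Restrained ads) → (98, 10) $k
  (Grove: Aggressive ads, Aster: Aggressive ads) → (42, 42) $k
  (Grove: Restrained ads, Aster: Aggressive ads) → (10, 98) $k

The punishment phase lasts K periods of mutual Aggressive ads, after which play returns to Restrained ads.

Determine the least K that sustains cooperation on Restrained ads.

No profitable deviation requires (63−42)(δ+…+δ^K) ≥ 98−63, i.e. δ+…+δ^K ≥ 5/3 ≈ 1.6667.
With δ = 2/3, the partial sums are K=1: 0.6667, K=2: 1.1111, K=3: 1.4074, K=4: 1.6049, K=5: 1.7366.
K = 5 is the first length at which the sum reaches 1.6667.

5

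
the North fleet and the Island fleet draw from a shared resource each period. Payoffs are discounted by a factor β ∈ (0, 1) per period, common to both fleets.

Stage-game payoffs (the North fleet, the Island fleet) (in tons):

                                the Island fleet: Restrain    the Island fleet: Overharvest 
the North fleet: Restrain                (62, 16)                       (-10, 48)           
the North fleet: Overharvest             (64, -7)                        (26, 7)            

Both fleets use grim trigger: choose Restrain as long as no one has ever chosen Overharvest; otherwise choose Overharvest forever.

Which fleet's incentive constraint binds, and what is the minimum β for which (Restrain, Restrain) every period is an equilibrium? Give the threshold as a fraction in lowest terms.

the Island fleet; β ≥ 32/41

For the North fleet: deviation gain 64−62 = 2, per-period punishment loss 62−26 = 36. IC gives β ≥ 2/38 = 1/19.
For the Island fleet: gain 32, loss 9 per period, so β ≥ 32/41.
The tighter constraint is the Island fleet's, so cooperation needs β ≥ 32/41.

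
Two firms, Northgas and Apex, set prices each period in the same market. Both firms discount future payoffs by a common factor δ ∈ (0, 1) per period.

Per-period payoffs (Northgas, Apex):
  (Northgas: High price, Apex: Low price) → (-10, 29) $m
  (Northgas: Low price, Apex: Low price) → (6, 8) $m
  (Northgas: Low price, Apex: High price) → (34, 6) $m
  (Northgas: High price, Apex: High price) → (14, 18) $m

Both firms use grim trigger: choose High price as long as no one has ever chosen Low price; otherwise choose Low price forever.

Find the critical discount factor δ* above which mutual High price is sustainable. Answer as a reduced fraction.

5/7

Northgas: cooperation gives 14 each period; deviation gives 34 once then 6 forever.
  14/(1−δ) ≥ 34 + 6δ/(1−δ) ⇒ δ ≥ 20/28 = 5/7.
Apex: cooperation gives 18 each period; deviation gives 29 once then 8 forever.
  δ ≥ 11/21.
Both must hold, so the binding constraint is Northgas's: δ ≥ 5/7.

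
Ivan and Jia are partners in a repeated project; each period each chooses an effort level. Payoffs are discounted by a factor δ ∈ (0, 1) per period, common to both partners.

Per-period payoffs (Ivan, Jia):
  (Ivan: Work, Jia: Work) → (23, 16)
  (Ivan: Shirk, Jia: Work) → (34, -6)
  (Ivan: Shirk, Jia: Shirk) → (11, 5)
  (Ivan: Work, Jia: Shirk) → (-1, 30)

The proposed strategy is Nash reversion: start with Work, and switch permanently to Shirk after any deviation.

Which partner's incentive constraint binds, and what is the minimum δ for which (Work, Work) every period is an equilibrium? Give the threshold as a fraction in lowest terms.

For Ivan: deviation gain 34−23 = 11, per-period punishment loss 23−11 = 12. IC gives δ ≥ 11/23.
For Jia: gain 14, loss 11 per period, so δ ≥ 14/25.
The tighter constraint is Jia's, so cooperation needs δ ≥ 14/25.

Jia; δ ≥ 14/25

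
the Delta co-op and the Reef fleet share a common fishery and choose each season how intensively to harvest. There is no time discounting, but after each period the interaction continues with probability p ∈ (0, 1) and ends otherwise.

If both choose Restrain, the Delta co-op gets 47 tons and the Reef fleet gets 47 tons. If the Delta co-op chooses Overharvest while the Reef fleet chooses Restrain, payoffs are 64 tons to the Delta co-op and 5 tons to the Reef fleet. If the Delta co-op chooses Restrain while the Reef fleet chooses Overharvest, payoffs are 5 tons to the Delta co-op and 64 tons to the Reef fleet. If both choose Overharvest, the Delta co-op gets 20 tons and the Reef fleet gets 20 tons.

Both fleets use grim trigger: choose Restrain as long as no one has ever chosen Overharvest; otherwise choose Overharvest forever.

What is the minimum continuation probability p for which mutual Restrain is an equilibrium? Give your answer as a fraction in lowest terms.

17/44

With no time discounting, the continuation probability p plays the role of the discount factor.
Grim-trigger IC: 47/(1−p) ≥ 64 + 20p/(1−p) ⇒ p ≥ (64−47)/(64−20) = 17/44.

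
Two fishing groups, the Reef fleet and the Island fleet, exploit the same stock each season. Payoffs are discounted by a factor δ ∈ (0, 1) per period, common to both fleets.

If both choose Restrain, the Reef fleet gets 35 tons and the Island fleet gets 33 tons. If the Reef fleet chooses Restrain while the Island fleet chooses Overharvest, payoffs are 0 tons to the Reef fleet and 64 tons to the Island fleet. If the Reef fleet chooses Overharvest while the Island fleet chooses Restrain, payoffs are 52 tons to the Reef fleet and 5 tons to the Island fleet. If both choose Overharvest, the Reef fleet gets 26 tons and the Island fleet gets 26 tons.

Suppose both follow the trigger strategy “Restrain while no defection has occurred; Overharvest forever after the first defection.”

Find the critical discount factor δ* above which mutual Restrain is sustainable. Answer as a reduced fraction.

31/38

the Reef fleet's threshold: (52−35)/(52−26) = 17/26.
the Island fleet's threshold: (64−33)/(64−26) = 31/38.
17/26 < 31/38, so the Island fleet binds and δ* = 31/38.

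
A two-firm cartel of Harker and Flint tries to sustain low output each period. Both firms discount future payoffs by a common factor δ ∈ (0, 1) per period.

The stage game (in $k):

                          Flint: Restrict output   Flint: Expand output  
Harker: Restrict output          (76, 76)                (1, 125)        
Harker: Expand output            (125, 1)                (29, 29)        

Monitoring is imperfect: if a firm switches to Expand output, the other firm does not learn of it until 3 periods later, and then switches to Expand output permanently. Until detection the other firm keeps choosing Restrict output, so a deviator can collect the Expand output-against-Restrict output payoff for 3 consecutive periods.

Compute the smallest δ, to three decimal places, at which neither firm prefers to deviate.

The best deviation is to choose Expand output for all 3 undetected periods, earning 125 each, then 29 forever once detected.
Deviation value: 125(1−δ^3)/(1−δ) + 29δ^3/(1−δ); cooperation value: 76/(1−δ).
IC: 76 ≥ 125(1−δ^3) + 29δ^3 = 125 − 96δ^3.
So δ^3 ≥ 49/96, giving δ ≥ (49/96)^(1/3) ≈ 0.799.

0.799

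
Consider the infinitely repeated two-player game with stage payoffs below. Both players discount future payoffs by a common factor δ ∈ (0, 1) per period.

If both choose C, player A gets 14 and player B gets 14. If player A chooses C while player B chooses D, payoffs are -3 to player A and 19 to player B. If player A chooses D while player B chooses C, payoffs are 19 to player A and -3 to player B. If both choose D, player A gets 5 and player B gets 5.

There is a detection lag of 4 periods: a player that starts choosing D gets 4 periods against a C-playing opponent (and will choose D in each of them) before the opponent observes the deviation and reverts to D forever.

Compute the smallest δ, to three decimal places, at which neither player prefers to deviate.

The best deviation is to choose D for all 4 undetected periods, earning 19 each, then 5 forever once detected.
Deviation value: 19(1−δ^4)/(1−δ) + 5δ^4/(1−δ); cooperation value: 14/(1−δ).
IC: 14 ≥ 19(1−δ^4) + 5δ^4 = 19 − 14δ^4.
So δ^4 ≥ 5/14, giving δ ≥ (5/14)^(1/4) ≈ 0.773.

0.773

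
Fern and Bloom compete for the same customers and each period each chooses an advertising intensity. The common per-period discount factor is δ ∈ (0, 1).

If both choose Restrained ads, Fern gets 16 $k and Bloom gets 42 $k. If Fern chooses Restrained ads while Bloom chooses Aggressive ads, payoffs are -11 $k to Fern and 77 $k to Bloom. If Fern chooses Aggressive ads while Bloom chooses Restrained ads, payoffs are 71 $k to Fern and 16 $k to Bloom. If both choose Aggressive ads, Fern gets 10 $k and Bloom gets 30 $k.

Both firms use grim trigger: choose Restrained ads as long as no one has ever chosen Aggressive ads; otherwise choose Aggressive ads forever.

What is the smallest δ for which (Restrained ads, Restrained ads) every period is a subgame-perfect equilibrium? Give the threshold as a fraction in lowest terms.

55/61

Fern: cooperation gives 16 each period; deviation gives 71 once then 10 forever.
  16/(1−δ) ≥ 71 + 10δ/(1−δ) ⇒ δ ≥ 55/61.
Bloom: cooperation gives 42 each period; deviation gives 77 once then 30 forever.
  δ ≥ 35/47.
Both must hold, so the binding constraint is Fern's: δ ≥ 55/61.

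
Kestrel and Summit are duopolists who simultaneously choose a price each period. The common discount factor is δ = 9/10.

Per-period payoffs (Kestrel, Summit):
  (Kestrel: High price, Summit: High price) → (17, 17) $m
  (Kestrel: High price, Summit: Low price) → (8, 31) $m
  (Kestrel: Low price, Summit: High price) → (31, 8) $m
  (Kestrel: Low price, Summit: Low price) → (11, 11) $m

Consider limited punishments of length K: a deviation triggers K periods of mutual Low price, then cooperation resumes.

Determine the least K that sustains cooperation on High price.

3

IC: δ(1−δ^K)/(1−δ) ≥ (31−17)/(17−11) = 7/3.
With δ = 9/10: need 1 − δ^K ≥ 7/3·(1−9/10)/(9/10), i.e. δ^K ≤ 0.7407.
Since (9/10)^2 = 0.8100 and (9/10)^3 = 0.7290, the smallest such K is 3.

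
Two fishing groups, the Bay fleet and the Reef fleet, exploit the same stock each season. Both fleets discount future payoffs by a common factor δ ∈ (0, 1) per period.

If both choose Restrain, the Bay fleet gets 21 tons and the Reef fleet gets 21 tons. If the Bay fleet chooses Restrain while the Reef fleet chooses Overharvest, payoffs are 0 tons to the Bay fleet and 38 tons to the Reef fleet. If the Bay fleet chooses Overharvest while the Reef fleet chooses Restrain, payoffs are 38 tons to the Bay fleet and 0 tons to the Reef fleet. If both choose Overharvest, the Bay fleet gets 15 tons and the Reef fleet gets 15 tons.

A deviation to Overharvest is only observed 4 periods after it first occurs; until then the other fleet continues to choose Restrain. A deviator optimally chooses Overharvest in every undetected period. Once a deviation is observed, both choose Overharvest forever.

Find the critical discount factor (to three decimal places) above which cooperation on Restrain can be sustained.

The best deviation is to choose Overharvest for all 4 undetected periods, earning 38 each, then 15 forever once detected.
Deviation value: 38(1−δ^4)/(1−δ) + 15δ^4/(1−δ); cooperation value: 21/(1−δ).
IC: 21 ≥ 38(1−δ^4) + 15δ^4 = 38 − 23δ^4.
So δ^4 ≥ 17/23, giving δ ≥ (17/23)^(1/4) ≈ 0.927.

0.927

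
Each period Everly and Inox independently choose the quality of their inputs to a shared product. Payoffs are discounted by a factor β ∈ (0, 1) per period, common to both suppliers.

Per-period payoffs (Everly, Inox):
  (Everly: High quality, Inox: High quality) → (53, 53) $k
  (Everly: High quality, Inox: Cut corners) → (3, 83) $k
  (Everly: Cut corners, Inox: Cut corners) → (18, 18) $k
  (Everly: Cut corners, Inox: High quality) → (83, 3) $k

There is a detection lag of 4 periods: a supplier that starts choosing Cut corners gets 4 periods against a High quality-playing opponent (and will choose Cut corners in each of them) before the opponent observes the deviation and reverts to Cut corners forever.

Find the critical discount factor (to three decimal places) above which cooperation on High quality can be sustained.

A deviator earns 83 for 4 periods, then 18 forever; cooperating earns 53 forever. Multiplying the IC by (1−β):
53 ≥ 83(1−β^4) + 18β^4, so 65·β^4 ≥ 30 and β^4 ≥ 6/13.
β ≥ (6/13)^(1/4) ≈ 0.824.

0.824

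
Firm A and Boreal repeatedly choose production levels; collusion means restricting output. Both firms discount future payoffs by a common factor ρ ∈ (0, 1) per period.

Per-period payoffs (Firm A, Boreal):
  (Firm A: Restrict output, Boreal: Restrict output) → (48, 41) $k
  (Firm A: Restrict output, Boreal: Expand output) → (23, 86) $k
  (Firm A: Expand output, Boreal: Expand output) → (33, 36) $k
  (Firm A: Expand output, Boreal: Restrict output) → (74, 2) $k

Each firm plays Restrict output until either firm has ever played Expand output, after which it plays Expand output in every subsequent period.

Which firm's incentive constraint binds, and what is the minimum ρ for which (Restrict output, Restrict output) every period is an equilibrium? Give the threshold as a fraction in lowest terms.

Boreal; ρ ≥ 9/10

For Firm A: deviation gain 74−48 = 26, per-period punishment loss 48−33 = 15. IC gives ρ ≥ 26/41.
For Boreal: gain 45, loss 5 per period, so ρ ≥ 45/50 = 9/10.
The tighter constraint is Boreal's, so cooperation needs ρ ≥ 9/10.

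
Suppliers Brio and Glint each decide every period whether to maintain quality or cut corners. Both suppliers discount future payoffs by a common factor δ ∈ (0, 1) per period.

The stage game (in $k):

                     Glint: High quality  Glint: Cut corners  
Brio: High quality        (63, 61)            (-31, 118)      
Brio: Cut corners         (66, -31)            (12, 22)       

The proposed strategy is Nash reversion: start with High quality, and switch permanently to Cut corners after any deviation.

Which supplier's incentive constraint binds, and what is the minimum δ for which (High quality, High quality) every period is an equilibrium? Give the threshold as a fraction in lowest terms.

For Brio: deviation gain 66−63 = 3, per-period punishment loss 63−12 = 51. IC gives δ ≥ 3/54 = 1/18.
For Glint: gain 57, loss 39 per period, so δ ≥ 57/96 = 19/32.
The tighter constraint is Glint's, so cooperation needs δ ≥ 19/32.

Glint; δ ≥ 19/32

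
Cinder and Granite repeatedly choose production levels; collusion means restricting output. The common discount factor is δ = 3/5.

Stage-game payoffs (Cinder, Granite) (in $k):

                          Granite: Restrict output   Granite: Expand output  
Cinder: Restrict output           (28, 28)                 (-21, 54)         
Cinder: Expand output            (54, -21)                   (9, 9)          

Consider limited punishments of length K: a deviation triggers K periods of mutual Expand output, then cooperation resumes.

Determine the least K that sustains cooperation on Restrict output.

Need Σ_{k=1}^{K} δ^k ≥ (54−28)/(28−9) = 1.3684 at δ = 3/5.
At K = 4 the sum is 1.3056 < 1.3684; at K = 5 it is 1.3834 ≥ 1.3684.
So the minimum punishment length is K = 5.

5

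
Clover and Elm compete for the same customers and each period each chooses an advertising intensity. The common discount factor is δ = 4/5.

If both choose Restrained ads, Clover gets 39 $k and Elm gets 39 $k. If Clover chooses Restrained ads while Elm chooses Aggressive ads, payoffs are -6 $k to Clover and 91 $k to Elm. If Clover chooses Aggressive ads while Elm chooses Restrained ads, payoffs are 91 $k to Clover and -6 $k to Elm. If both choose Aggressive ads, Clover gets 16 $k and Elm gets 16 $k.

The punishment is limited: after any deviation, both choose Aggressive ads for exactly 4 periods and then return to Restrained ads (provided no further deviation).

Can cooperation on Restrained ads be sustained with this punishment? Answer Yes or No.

IC: δ+…+δ^4 ≥ (91−39)/(39−16) = 52/23.
At δ = 4/5: partial sum = 2.3616 ≥ 2.2609. Cooperation sustainable.

Yes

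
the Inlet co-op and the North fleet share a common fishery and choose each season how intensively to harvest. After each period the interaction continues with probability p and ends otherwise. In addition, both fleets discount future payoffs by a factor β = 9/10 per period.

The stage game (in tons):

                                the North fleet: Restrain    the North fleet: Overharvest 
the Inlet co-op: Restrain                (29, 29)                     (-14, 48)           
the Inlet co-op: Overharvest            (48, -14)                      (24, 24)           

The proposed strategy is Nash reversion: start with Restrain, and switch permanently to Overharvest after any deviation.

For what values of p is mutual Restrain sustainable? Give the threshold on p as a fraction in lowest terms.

95/108

Expected continuation weight on next period's payoff is β·p = 9/10·p, which plays the role of the discount factor.
Cooperation requires 9/10·p ≥ (48−29)/(48−24) = 19/24, hence p ≥ 95/108.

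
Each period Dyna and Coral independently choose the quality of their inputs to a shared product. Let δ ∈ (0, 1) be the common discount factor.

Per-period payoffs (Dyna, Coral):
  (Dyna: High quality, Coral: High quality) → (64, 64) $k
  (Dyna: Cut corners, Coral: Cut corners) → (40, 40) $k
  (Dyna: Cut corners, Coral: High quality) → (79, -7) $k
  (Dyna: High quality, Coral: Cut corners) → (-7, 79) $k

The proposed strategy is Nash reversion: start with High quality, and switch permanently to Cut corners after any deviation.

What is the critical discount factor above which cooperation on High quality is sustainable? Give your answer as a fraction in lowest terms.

5/13

One-period gain from deviating is 79 − 64 = 15. The loss is 64 − 40 = 24 in every subsequent period, with present value 24·δ/(1−δ).
Deviation is unprofitable when 24·δ/(1−δ) ≥ 15, i.e. δ/(1−δ) ≥ 5/8.
Equivalently δ ≥ 15/(15+24) = 5/13.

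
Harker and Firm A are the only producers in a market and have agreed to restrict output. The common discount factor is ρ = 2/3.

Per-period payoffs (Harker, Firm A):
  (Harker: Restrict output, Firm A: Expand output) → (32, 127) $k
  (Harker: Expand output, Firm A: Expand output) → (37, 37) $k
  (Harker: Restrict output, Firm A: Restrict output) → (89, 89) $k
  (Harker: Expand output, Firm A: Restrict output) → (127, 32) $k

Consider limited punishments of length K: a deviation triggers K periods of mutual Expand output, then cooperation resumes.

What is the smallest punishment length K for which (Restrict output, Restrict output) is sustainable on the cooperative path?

Need Σ_{k=1}^{K} ρ^k ≥ (127−89)/(89−37) = 0.7308 at ρ = 2/3.
At K = 1 the sum is 0.6667 < 0.7308; at K = 2 it is 1.1111 ≥ 0.7308.
So the minimum punishment length is K = 2.

2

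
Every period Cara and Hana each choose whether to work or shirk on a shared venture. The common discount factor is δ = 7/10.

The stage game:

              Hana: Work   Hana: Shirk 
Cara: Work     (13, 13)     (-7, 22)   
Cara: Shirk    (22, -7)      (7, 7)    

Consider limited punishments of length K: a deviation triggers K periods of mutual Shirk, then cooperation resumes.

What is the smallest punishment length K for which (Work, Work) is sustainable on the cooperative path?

3

IC: δ(1−δ^K)/(1−δ) ≥ (22−13)/(13−7) = 3/2.
With δ = 7/10: need 1 − δ^K ≥ 3/2·(1−7/10)/(7/10), i.e. δ^K ≤ 0.3571.
Since (7/10)^2 = 0.4900 and (7/10)^3 = 0.3430, the smallest such K is 3.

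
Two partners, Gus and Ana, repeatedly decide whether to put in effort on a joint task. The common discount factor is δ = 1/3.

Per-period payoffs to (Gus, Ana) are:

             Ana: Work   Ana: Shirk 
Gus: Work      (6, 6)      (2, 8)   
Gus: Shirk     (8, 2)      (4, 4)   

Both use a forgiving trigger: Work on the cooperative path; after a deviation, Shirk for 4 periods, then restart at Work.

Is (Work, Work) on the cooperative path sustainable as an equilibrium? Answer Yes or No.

Comparing payoff streams over the 5 periods until play realigns: cooperate → 6(1+δ+…+δ^4); deviate → 8 + 4(δ+…+δ^4).
Cooperation is sustained iff (6−4)(δ+…+δ^4) ≥ 8−6.
δ+…+δ^4 = 1/3·(1−(1/3)^4)/(1−1/3) = 0.4938, and (8−6)/(6−4) = 1.0000.
0.4938 < 1.0000, so cooperation is not sustainable.

No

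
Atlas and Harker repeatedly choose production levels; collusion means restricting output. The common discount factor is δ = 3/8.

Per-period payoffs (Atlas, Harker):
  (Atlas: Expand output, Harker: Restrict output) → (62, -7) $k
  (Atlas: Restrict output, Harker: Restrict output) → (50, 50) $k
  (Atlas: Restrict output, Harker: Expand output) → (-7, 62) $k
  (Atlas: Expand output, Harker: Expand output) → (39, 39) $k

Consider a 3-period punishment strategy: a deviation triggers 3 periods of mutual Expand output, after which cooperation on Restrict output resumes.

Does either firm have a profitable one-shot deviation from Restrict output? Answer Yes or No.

Comparing payoff streams over the 4 periods until play realigns: cooperate → 50(1+δ+…+δ^3); deviate → 62 + 39(δ+…+δ^3).
Cooperation is sustained iff (50−39)(δ+…+δ^3) ≥ 62−50.
δ+…+δ^3 = 3/8·(1−(3/8)^3)/(1−3/8) = 0.5684, and (62−50)/(50−39) = 1.0909.
0.5684 < 1.0909, so cooperation is not sustainable.

Yes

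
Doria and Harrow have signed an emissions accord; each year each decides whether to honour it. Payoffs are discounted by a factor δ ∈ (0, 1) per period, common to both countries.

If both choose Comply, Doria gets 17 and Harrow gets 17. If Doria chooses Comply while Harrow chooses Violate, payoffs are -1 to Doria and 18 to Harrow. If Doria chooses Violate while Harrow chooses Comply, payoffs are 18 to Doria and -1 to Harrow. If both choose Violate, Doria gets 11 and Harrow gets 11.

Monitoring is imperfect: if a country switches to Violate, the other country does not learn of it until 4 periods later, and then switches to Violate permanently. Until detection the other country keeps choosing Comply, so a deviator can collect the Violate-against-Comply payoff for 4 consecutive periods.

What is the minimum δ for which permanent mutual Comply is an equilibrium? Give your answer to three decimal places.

0.615

The best deviation is to choose Violate for all 4 undetected periods, earning 18 each, then 11 forever once detected.
Deviation value: 18(1−δ^4)/(1−δ) + 11δ^4/(1−δ); cooperation value: 17/(1−δ).
IC: 17 ≥ 18(1−δ^4) + 11δ^4 = 18 − 7δ^4.
So δ^4 ≥ 1/7, giving δ ≥ (1/7)^(1/4) ≈ 0.615.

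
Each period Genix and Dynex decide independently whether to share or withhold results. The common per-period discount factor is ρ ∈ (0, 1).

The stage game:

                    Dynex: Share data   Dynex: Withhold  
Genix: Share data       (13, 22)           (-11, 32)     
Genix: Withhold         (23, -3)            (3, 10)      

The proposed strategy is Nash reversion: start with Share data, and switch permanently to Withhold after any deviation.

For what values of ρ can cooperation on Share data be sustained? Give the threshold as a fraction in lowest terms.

1/2

Genix: cooperation gives 13 each period; deviation gives 23 once then 3 forever.
  13/(1−ρ) ≥ 23 + 3ρ/(1−ρ) ⇒ ρ ≥ 10/20 = 1/2.
Dynex: cooperation gives 22 each period; deviation gives 32 once then 10 forever.
  ρ ≥ 10/22 = 5/11.
Both must hold, so the binding constraint is Genix's: ρ ≥ 1/2.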